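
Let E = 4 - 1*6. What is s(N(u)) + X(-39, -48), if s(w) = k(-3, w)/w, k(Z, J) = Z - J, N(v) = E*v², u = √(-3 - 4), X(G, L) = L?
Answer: -689/14 ≈ -49.214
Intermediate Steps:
u = I*√7 (u = √(-7) = I*√7 ≈ 2.6458*I)
E = -2 (E = 4 - 6 = -2)
N(v) = -2*v²
s(w) = (-3 - w)/w
s(N(u)) + X(-39, -48) = (-3 - (-2)*(I*√7)²)/((-2*(I*√7)²)) - 48 = (-3 - (-2)*(-7))/((-2*(-7))) - 48 = (-3 - 1*14)/14 - 48 = (-3 - 14)/14 - 48 = (1/14)*(-17) - 48 = -17/14 - 48 = -689/14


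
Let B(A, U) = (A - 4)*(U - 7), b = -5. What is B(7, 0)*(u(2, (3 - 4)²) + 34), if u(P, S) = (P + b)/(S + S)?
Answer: -1365/2 ≈ -682.50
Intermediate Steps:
B(A, U) = (-7 + U)*(-4 + A) (B(A, U) = (-4 + A)*(-7 + U) = (-7 + U)*(-4 + A))
u(P, S) = (-5 + P)/(2*S) (u(P, S) = (P - 5)/(S + S) = (-5 + P)/((2*S)) = (-5 + P)*(1/(2*S)) = (-5 + P)/(2*S))
B(7, 0)*(u(2, (3 - 4)²) + 34) = (28 - 7*7 - 4*0 + 7*0)*((-5 + 2)/(2*((3 - 4)²)) + 34) = (28 - 49 + 0 + 0)*((½)*(-3)/(-1)² + 34) = -21*((½)*(-3)/1 + 34) = -21*((½)*1*(-3) + 34) = -21*(-3/2 + 34) = -21*65/2 = -1365/2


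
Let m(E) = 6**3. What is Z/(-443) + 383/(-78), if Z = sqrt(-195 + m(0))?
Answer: -383/78 - sqrt(21)/443 ≈ -4.9206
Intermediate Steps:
m(E) = 216
Z = sqrt(21) (Z = sqrt(-195 + 216) = sqrt(21) ≈ 4.5826)
Z/(-443) + 383/(-78) = sqrt(21)/(-443) + 383/(-78) = sqrt(21)*(-1/443) + 383*(-1/78) = -sqrt(21)/443 - 383/78 = -383/78 - sqrt(21)/443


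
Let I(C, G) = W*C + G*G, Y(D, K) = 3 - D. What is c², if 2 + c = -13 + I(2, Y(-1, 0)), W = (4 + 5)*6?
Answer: 11881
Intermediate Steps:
W = 54 (W = 9*6 = 54)
I(C, G) = G² + 54*C (I(C, G) = 54*C + G*G = 54*C + G² = G² + 54*C)
c = 109 (c = -2 + (-13 + ((3 - 1*(-1))² + 54*2)) = -2 + (-13 + ((3 + 1)² + 108)) = -2 + (-13 + (4² + 108)) = -2 + (-13 + (16 + 108)) = -2 + (-13 + 124) = -2 + 111 = 109)
c² = 109² = 11881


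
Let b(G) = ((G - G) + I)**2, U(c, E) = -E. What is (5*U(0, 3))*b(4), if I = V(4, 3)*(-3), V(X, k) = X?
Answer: -2160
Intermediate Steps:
I = -12 (I = 4*(-3) = -12)
b(G) = 144 (b(G) = ((G - G) - 12)**2 = (0 - 12)**2 = (-12)**2 = 144)
(5*U(0, 3))*b(4) = (5*(-1*3))*144 = (5*(-3))*144 = -15*144 = -2160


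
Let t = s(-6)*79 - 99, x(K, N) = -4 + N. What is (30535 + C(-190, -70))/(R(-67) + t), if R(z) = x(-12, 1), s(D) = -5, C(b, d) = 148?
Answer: -30683/497 ≈ -61.736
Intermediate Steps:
R(z) = -3 (R(z) = -4 + 1 = -3)
t = -494 (t = -5*79 - 99 = -395 - 99 = -494)
(30535 + C(-190, -70))/(R(-67) + t) = (30535 + 148)/(-3 - 494) = 30683/(-497) = 30683*(-1/497) = -30683/497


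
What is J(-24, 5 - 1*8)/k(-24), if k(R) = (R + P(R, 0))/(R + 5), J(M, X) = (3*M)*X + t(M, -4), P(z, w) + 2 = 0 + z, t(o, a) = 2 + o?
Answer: 1843/25 ≈ 73.720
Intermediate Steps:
P(z, w) = -2 + z (P(z, w) = -2 + (0 + z) = -2 + z)
J(M, X) = 2 + M + 3*M*X (J(M, X) = (3*M)*X + (2 + M) = 3*M*X + (2 + M) = 2 + M + 3*M*X)
k(R) = (-2 + 2*R)/(5 + R) (k(R) = (R + (-2 + R))/(R + 5) = (-2 + 2*R)/(5 + R))
J(-24, 5 - 1*8)/k(-24) = (2 - 24 + 3*(-24)*(5 - 1*8))/((2*(-1 - 24)/(5 - 24))) = (2 - 24 + 3*(-24)*(5 - 8))/((2*(-25)/(-19))) = (2 - 24 + 3*(-24)*(-3))/((2*(-1/19)*(-25))) = (2 - 24 + 216)/(50/19) = 194*(19/50) = 1843/25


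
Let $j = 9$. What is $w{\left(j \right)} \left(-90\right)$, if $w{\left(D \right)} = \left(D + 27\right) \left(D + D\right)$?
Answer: $-58320$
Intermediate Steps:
$w{\left(D \right)} = 2 D \left(27 + D\right)$ ($w{\left(D \right)} = \left(27 + D\right) 2 D = 2 D \left(27 + D\right)$)
$w{\left(j \right)} \left(-90\right) = 2 \cdot 9 \left(27 + 9\right) \left(-90\right) = 2 \cdot 9 \cdot 36 \left(-90\right) = 648 \left(-90\right) = -58320$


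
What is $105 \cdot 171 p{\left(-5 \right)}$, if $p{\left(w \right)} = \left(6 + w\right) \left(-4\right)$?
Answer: $-71820$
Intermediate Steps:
$p{\left(w \right)} = -24 - 4 w$
$105 \cdot 171 p{\left(-5 \right)} = 105 \cdot 171 \left(-24 - -20\right) = 17955 \left(-24 + 20\right) = 17955 \left(-4\right) = -71820$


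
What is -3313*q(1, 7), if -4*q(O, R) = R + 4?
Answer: 36443/4 ≈ 9110.8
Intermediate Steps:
q(O, R) = -1 - R/4 (q(O, R) = -(R + 4)/4 = -(4 + R)/4 = -1 - R/4)
-3313*q(1, 7) = -3313*(-1 - ¼*7) = -3313*(-1 - 7/4) = -3313*(-11/4) = 36443/4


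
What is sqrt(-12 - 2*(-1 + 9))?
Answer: 2*I*sqrt(7) ≈ 5.2915*I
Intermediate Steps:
sqrt(-12 - 2*(-1 + 9)) = sqrt(-12 - 2*8) = sqrt(-12 - 16) = sqrt(-28) = 2*I*sqrt(7)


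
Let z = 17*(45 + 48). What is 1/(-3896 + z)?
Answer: -1/2315 ≈ -0.00043197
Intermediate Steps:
z = 1581 (z = 17*93 = 1581)
1/(-3896 + z) = 1/(-3896 + 1581) = 1/(-2315) = -1/2315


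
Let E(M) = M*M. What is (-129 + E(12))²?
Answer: 225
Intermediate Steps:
E(M) = M²
(-129 + E(12))² = (-129 + 12²)² = (-129 + 144)² = 15² = 225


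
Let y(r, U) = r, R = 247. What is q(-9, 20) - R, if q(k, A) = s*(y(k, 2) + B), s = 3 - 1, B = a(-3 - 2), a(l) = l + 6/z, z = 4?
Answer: -272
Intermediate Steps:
a(l) = 3/2 + l (a(l) = l + 6/4 = l + 6*(¼) = l + 3/2 = 3/2 + l)
B = -7/2 (B = 3/2 + (-3 - 2) = 3/2 - 5 = -7/2 ≈ -3.5000)
s = 2
q(k, A) = -7 + 2*k (q(k, A) = 2*(k - 7/2) = 2*(-7/2 + k) = -7 + 2*k)
q(-9, 20) - R = (-7 + 2*(-9)) - 1*247 = (-7 - 18) - 247 = -25 - 247 = -272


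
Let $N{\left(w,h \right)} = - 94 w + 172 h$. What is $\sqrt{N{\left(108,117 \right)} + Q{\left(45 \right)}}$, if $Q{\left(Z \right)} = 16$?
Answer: $2 \sqrt{2497} \approx 99.94$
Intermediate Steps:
$\sqrt{N{\left(108,117 \right)} + Q{\left(45 \right)}} = \sqrt{\left(\left(-94\right) 108 + 172 \cdot 117\right) + 16} = \sqrt{\left(-10152 + 20124\right) + 16} = \sqrt{9972 + 16} = \sqrt{9988} = 2 \sqrt{2497}$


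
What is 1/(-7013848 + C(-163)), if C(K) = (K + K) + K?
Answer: -1/7014337 ≈ -1.4257e-7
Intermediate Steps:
C(K) = 3*K (C(K) = 2*K + K = 3*K)
1/(-7013848 + C(-163)) = 1/(-7013848 + 3*(-163)) = 1/(-7013848 - 489) = 1/(-7014337) = -1/7014337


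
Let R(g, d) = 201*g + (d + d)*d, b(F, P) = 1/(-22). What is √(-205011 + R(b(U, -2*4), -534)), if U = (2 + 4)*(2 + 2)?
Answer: √176801262/22 ≈ 604.39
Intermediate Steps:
U = 24 (U = 6*4 = 24)
b(F, P) = -1/22
R(g, d) = 2*d² + 201*g (R(g, d) = 201*g + (2*d)*d = 201*g + 2*d² = 2*d² + 201*g)
√(-205011 + R(b(U, -2*4), -534)) = √(-205011 + (2*(-534)² + 201*(-1/22))) = √(-205011 + (2*285156 - 201/22)) = √(-205011 + (570312 - 201/22)) = √(-205011 + 12546663/22) = √(8036421/22) = √176801262/22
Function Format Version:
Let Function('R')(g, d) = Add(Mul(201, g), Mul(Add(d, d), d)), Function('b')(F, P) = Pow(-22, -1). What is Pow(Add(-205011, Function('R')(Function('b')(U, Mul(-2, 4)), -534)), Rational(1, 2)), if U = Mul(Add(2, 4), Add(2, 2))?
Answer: Mul(Rational(1, 22), Pow(176801262, Rational(1, 2))) ≈ 604.39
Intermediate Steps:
U = 24 (U = Mul(6, 4) = 24)
Function('b')(F, P) = Rational(-1, 22)
Function('R')(g, d) = Add(Mul(2, Pow(d, 2)), Mul(201, g)) (Function('R')(g, d) = Add(Mul(201, g), Mul(Mul(2, d), d)) = Add(Mul(201, g), Mul(2, Pow(d, 2))) = Add(Mul(2, Pow(d, 2)), Mul(201, g)))
Pow(Add(-205011, Function('R')(Function('b')(U, Mul(-2, 4)), -534)), Rational(1, 2)) = Pow(Add(-205011, Add(Mul(2, Pow(-534, 2)), Mul(201, Rational(-1, 22)))), Rational(1, 2)) = Pow(Add(-205011, Add(Mul(2, 285156), Rational(-201, 22))), Rational(1, 2)) = Pow(Add(-205011, Add(570312, Rational(-201, 22))), Rational(1, 2)) = Pow(Add(-205011, Rational(12546663, 22)), Rational(1, 2)) = Pow(Rational(8036421, 22), Rational(1, 2)) = Mul(Rational(1, 22), Pow(176801262, Rational(1, 2)))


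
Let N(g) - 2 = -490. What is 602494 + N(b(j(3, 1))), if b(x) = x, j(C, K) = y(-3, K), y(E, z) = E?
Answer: 602006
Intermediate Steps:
j(C, K) = -3
N(g) = -488 (N(g) = 2 - 490 = -488)
602494 + N(b(j(3, 1))) = 602494 - 488 = 602006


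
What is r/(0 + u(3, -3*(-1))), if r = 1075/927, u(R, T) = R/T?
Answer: 1075/927 ≈ 1.1597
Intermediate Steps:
r = 1075/927 (r = 1075*(1/927) = 1075/927 ≈ 1.1597)
r/(0 + u(3, -3*(-1))) = (1075/927)/(0 + 3/((-3*(-1)))) = (1075/927)/(0 + 3/3) = (1075/927)/(0 + 3*(1/3)) = (1075/927)/(0 + 1) = (1075/927)/1 = 1*(1075/927) = 1075/927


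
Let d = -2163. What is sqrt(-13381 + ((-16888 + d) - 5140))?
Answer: 2*I*sqrt(9393) ≈ 193.83*I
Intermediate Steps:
sqrt(-13381 + ((-16888 + d) - 5140)) = sqrt(-13381 + ((-16888 - 2163) - 5140)) = sqrt(-13381 + (-19051 - 5140)) = sqrt(-13381 - 24191) = sqrt(-37572) = 2*I*sqrt(9393)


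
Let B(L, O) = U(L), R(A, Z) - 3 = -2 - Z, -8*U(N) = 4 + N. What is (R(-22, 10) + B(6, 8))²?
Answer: 1681/16 ≈ 105.06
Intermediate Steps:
U(N) = -½ - N/8 (U(N) = -(4 + N)/8 = -½ - N/8)
R(A, Z) = 1 - Z (R(A, Z) = 3 + (-2 - Z) = 1 - Z)
B(L, O) = -½ - L/8
(R(-22, 10) + B(6, 8))² = ((1 - 1*10) + (-½ - ⅛*6))² = ((1 - 10) + (-½ - ¾))² = (-9 - 5/4)² = (-41/4)² = 1681/16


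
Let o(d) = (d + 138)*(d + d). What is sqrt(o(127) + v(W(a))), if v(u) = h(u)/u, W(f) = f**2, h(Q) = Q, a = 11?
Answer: 9*sqrt(831) ≈ 259.44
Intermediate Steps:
o(d) = 2*d*(138 + d) (o(d) = (138 + d)*(2*d) = 2*d*(138 + d))
v(u) = 1 (v(u) = u/u = 1)
sqrt(o(127) + v(W(a))) = sqrt(2*127*(138 + 127) + 1) = sqrt(2*127*265 + 1) = sqrt(67310 + 1) = sqrt(67311) = 9*sqrt(831)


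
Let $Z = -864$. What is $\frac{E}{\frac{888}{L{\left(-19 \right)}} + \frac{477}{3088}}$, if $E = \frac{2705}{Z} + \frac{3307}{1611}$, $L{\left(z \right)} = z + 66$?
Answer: $- \frac{1512344333}{26722265958} \approx -0.056595$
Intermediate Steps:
$L{\left(z \right)} = 66 + z$
$E = - \frac{166723}{154656}$ ($E = \frac{2705}{-864} + \frac{3307}{1611} = 2705 \left(- \frac{1}{864}\right) + 3307 \cdot \frac{1}{1611} = - \frac{2705}{864} + \frac{3307}{1611} = - \frac{166723}{154656} \approx -1.078$)
$\frac{E}{\frac{888}{L{\left(-19 \right)}} + \frac{477}{3088}} = - \frac{166723}{154656 \left(\frac{888}{66 - 19} + \frac{477}{3088}\right)} = - \frac{166723}{154656 \left(\frac{888}{47} + 477 \cdot \frac{1}{3088}\right)} = - \frac{166723}{154656 \left(888 \cdot \frac{1}{47} + \frac{477}{3088}\right)} = - \frac{166723}{154656 \left(\frac{888}{47} + \frac{477}{3088}\right)} = - \frac{166723}{154656 \cdot \frac{2764563}{145136}} = \left(- \frac{166723}{154656}\right) \frac{145136}{2764563} = - \frac{1512344333}{26722265958}$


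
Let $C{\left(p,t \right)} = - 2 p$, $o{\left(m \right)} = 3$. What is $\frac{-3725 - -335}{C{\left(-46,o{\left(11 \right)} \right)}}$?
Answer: $- \frac{1695}{46} \approx -36.848$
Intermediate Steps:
$\frac{-3725 - -335}{C{\left(-46,o{\left(11 \right)} \right)}} = \frac{-3725 - -335}{\left(-2\right) \left(-46\right)} = \frac{-3725 + 335}{92} = \left(-3390\right) \frac{1}{92} = - \frac{1695}{46}$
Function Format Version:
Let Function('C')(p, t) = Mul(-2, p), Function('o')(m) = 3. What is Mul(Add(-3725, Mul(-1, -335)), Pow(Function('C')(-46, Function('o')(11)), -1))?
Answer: Rational(-1695, 46) ≈ -36.848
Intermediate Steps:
Mul(Add(-3725, Mul(-1, -335)), Pow(Function('C')(-46, Function('o')(11)), -1)) = Mul(Add(-3725, Mul(-1, -335)), Pow(Mul(-2, -46), -1)) = Mul(Add(-3725, 335), Pow(92, -1)) = Mul(-3390, Rational(1, 92)) = Rational(-1695, 46)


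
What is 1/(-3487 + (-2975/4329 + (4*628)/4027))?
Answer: -17432883/60789568898 ≈ -0.00028677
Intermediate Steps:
1/(-3487 + (-2975/4329 + (4*628)/4027)) = 1/(-3487 + (-2975*1/4329 + 2512*(1/4027))) = 1/(-3487 + (-2975/4329 + 2512/4027)) = 1/(-3487 - 1105877/17432883) = 1/(-60789568898/17432883) = -17432883/60789568898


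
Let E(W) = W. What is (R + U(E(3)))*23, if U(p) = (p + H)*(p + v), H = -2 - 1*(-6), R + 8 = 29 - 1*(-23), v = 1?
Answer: 1656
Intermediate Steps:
R = 44 (R = -8 + (29 - 1*(-23)) = -8 + (29 + 23) = -8 + 52 = 44)
H = 4 (H = -2 + 6 = 4)
U(p) = (1 + p)*(4 + p) (U(p) = (p + 4)*(p + 1) = (4 + p)*(1 + p) = (1 + p)*(4 + p))
(R + U(E(3)))*23 = (44 + (4 + 3² + 5*3))*23 = (44 + (4 + 9 + 15))*23 = (44 + 28)*23 = 72*23 = 1656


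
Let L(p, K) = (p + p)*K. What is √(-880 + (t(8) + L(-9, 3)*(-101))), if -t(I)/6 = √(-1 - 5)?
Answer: √(4574 - 6*I*√6) ≈ 67.631 - 0.109*I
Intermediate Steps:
t(I) = -6*I*√6 (t(I) = -6*√(-1 - 5) = -6*I*√6)
L(p, K) = 2*K*p (L(p, K) = (2*p)*K = 2*K*p)
√(-880 + (t(8) + L(-9, 3)*(-101))) = √(-880 + (-6*I*√6 + (2*3*(-9))*(-101))) = √(-880 + (-6*I*√6 - 54*(-101))) = √(-880 + (-6*I*√6 + 5454)) = √(-880 + (5454 - 6*I*√6)) = √(4574 - 6*I*√6)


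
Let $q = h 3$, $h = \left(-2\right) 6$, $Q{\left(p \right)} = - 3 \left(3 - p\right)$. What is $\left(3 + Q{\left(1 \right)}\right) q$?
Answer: $108$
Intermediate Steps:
$Q{\left(p \right)} = -9 + 3 p$
$h = -12$
$q = -36$ ($q = \left(-12\right) 3 = -36$)
$\left(3 + Q{\left(1 \right)}\right) q = \left(3 + \left(-9 + 3 \cdot 1\right)\right) \left(-36\right) = \left(3 + \left(-9 + 3\right)\right) \left(-36\right) = \left(3 - 6\right) \left(-36\right) = \left(-3\right) \left(-36\right) = 108$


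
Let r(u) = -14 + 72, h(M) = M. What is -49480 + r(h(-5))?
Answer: -49422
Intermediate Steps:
r(u) = 58
-49480 + r(h(-5)) = -49480 + 58 = -49422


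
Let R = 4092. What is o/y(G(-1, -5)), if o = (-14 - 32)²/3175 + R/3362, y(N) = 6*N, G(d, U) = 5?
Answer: 5026523/80057625 ≈ 0.062786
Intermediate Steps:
o = 10053046/5337175 (o = (-14 - 32)²/3175 + 4092/3362 = (-46)²*(1/3175) + 4092*(1/3362) = 2116*(1/3175) + 2046/1681 = 2116/3175 + 2046/1681 = 10053046/5337175 ≈ 1.8836)
o/y(G(-1, -5)) = 10053046/(5337175*((6*5))) = (10053046/5337175)/30 = (10053046/5337175)*(1/30) = 5026523/80057625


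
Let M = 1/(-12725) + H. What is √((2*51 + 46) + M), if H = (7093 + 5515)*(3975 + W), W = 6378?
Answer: √845451073512791/2545 ≈ 11425.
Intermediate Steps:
H = 130530624 (H = (7093 + 5515)*(3975 + 6378) = 12608*10353 = 130530624)
M = 1661002190399/12725 (M = 1/(-12725) + 130530624 = -1/12725 + 130530624 = 1661002190399/12725 ≈ 1.3053e+8)
√((2*51 + 46) + M) = √((2*51 + 46) + 1661002190399/12725) = √((102 + 46) + 1661002190399/12725) = √(148 + 1661002190399/12725) = √(1661004073699/12725) = √845451073512791/2545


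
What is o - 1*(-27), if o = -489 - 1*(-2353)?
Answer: 1891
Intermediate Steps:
o = 1864 (o = -489 + 2353 = 1864)
o - 1*(-27) = 1864 - 1*(-27) = 1864 + 27 = 1891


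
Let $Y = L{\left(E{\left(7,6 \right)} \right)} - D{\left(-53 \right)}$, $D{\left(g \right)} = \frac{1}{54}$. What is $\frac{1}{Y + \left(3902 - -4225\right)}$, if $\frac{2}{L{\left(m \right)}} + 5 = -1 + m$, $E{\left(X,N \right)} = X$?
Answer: $\frac{54}{438965} \approx 0.00012302$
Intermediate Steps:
$L{\left(m \right)} = \frac{2}{-6 + m}$ ($L{\left(m \right)} = \frac{2}{-5 + \left(-1 + m\right)} = \frac{2}{-6 + m}$)
$D{\left(g \right)} = \frac{1}{54}$
$Y = \frac{107}{54}$ ($Y = \frac{2}{-6 + 7} - \frac{1}{54} = \frac{2}{1} - \frac{1}{54} = 2 \cdot 1 - \frac{1}{54} = 2 - \frac{1}{54} = \frac{107}{54} \approx 1.9815$)
$\frac{1}{Y + \left(3902 - -4225\right)} = \frac{1}{\frac{107}{54} + \left(3902 - -4225\right)} = \frac{1}{\frac{107}{54} + \left(3902 + 4225\right)} = \frac{1}{\frac{107}{54} + 8127} = \frac{1}{\frac{438965}{54}} = \frac{54}{438965}$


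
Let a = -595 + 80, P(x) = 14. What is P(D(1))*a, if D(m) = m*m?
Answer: -7210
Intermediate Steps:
D(m) = m²
a = -515
P(D(1))*a = 14*(-515) = -7210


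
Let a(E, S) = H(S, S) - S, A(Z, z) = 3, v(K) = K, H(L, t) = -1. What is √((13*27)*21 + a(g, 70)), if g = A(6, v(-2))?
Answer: 10*√73 ≈ 85.440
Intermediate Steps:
g = 3
a(E, S) = -1 - S
√((13*27)*21 + a(g, 70)) = √((13*27)*21 + (-1 - 1*70)) = √(351*21 + (-1 - 70)) = √(7371 - 71) = √7300 = 10*√73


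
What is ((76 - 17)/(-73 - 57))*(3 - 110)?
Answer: 6313/130 ≈ 48.562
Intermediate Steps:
((76 - 17)/(-73 - 57))*(3 - 110) = (59/(-130))*(-107) = (59*(-1/130))*(-107) = -59/130*(-107) = 6313/130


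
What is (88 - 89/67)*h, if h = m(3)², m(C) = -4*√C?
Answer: 278736/67 ≈ 4160.2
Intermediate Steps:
h = 48 (h = (-4*√3)² = 48)
(88 - 89/67)*h = (88 - 89/67)*48 = (5807/67)*48 = 278736/67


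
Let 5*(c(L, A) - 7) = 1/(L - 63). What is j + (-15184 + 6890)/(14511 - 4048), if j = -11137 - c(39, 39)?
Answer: -13992945457/1255560 ≈ -11145.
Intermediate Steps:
c(L, A) = 7 + 1/(5*(-63 + L)) (c(L, A) = 7 + 1/(5*(L - 63)) = 7 + 1/(5*(-63 + L)))
j = -1337279/120 (j = -11137 - (-2204 + 35*39)/(5*(-63 + 39)) = -11137 - (-2204 + 1365)/(5*(-24)) = -11137 - (-1)*(-839)/(5*24) = -11137 - 1*839/120 = -11137 - 839/120 = -1337279/120 ≈ -11144.)
j + (-15184 + 6890)/(14511 - 4048) = -1337279/120 + (-15184 + 6890)/(14511 - 4048) = -1337279/120 - 8294/10463 = -13992945457/1255560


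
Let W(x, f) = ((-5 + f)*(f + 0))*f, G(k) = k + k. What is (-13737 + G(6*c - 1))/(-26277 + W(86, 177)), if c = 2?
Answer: -13715/5362311 ≈ -0.0025577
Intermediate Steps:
G(k) = 2*k
W(x, f) = f²*(-5 + f) (W(x, f) = ((-5 + f)*f)*f = (f*(-5 + f))*f = f²*(-5 + f))
(-13737 + G(6*c - 1))/(-26277 + W(86, 177)) = (-13737 + 2*(6*2 - 1))/(-26277 + 177²*(-5 + 177)) = (-13737 + 2*(12 - 1))/(-26277 + 31329*172) = (-13737 + 2*11)/(-26277 + 5388588) = (-13737 + 22)/5362311 = -13715*1/5362311 = -13715/5362311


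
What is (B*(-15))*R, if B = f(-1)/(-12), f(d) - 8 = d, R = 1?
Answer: 35/4 ≈ 8.7500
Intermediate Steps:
f(d) = 8 + d
B = -7/12 (B = (8 - 1)/(-12) = 7*(-1/12) = -7/12 ≈ -0.58333)
(B*(-15))*R = -7/12*(-15)*1 = (35/4)*1 = 35/4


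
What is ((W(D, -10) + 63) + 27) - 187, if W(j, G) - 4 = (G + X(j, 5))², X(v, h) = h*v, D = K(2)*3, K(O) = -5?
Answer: 7132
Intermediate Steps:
D = -15 (D = -5*3 = -15)
W(j, G) = 4 + (G + 5*j)²
((W(D, -10) + 63) + 27) - 187 = (((4 + (-10 + 5*(-15))²) + 63) + 27) - 187 = (((4 + (-10 - 75)²) + 63) + 27) - 187 = (((4 + (-85)²) + 63) + 27) - 187 = (((4 + 7225) + 63) + 27) - 187 = ((7229 + 63) + 27) - 187 = (7292 + 27) - 187 = 7319 - 187 = 7132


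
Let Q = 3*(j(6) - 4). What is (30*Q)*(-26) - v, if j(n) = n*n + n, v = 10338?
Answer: -99258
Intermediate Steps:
j(n) = n + n² (j(n) = n² + n = n + n²)
Q = 114 (Q = 3*(6*(1 + 6) - 4) = 3*(6*7 - 4) = 3*(42 - 4) = 3*38 = 114)
(30*Q)*(-26) - v = (30*114)*(-26) - 1*10338 = 3420*(-26) - 10338 = -88920 - 10338 = -99258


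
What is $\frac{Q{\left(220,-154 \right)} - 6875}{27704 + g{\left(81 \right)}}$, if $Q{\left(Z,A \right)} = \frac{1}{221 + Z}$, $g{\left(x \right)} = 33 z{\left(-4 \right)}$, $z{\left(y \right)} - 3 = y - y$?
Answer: $- \frac{3031874}{12261123} \approx -0.24728$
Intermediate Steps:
$z{\left(y \right)} = 3$ ($z{\left(y \right)} = 3 + \left(y - y\right) = 3 + 0 = 3$)
$g{\left(x \right)} = 99$ ($g{\left(x \right)} = 33 \cdot 3 = 99$)
$\frac{Q{\left(220,-154 \right)} - 6875}{27704 + g{\left(81 \right)}} = \frac{\frac{1}{221 + 220} - 6875}{27704 + 99} = \frac{\frac{1}{441} - 6875}{27803} = \left(\frac{1}{441} - 6875\right) \frac{1}{27803} = \left(- \frac{3031874}{441}\right) \frac{1}{27803} = - \frac{3031874}{12261123}$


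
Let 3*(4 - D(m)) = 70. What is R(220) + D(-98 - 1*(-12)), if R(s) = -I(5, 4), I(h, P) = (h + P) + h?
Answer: -100/3 ≈ -33.333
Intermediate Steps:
D(m) = -58/3 (D(m) = 4 - 1/3*70 = 4 - 70/3 = -58/3)
I(h, P) = P + 2*h (I(h, P) = (P + h) + h = P + 2*h)
R(s) = -14 (R(s) = -(4 + 2*5) = -(4 + 10) = -1*14 = -14)
R(220) + D(-98 - 1*(-12)) = -14 - 58/3 = -100/3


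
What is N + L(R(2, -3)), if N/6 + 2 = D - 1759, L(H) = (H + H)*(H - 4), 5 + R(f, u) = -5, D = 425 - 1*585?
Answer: -11246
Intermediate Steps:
D = -160 (D = 425 - 585 = -160)
R(f, u) = -10 (R(f, u) = -5 - 5 = -10)
L(H) = 2*H*(-4 + H) (L(H) = (2*H)*(-4 + H) = 2*H*(-4 + H))
N = -11526 (N = -12 + 6*(-160 - 1759) = -12 + 6*(-1919) = -12 - 11514 = -11526)
N + L(R(2, -3)) = -11526 + 2*(-10)*(-4 - 10) = -11526 + 2*(-10)*(-14) = -11526 + 280 = -11246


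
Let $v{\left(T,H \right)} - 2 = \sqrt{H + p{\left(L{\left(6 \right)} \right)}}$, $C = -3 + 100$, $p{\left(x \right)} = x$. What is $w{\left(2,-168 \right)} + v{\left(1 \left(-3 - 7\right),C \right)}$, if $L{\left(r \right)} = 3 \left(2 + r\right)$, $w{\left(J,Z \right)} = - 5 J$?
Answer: $3$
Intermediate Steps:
$L{\left(r \right)} = 6 + 3 r$
$C = 97$
$v{\left(T,H \right)} = 2 + \sqrt{24 + H}$ ($v{\left(T,H \right)} = 2 + \sqrt{H + \left(6 + 3 \cdot 6\right)} = 2 + \sqrt{H + \left(6 + 18\right)} = 2 + \sqrt{H + 24} = 2 + \sqrt{24 + H}$)
$w{\left(2,-168 \right)} + v{\left(1 \left(-3 - 7\right),C \right)} = \left(-5\right) 2 + \left(2 + \sqrt{24 + 97}\right) = -10 + \left(2 + \sqrt{121}\right) = -10 + \left(2 + 11\right) = -10 + 13 = 3$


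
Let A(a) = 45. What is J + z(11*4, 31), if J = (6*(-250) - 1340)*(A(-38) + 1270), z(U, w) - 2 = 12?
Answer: -3734586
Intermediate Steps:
z(U, w) = 14 (z(U, w) = 2 + 12 = 14)
J = -3734600 (J = (6*(-250) - 1340)*(45 + 1270) = (-1500 - 1340)*1315 = -2840*1315 = -3734600)
J + z(11*4, 31) = -3734600 + 14 = -3734586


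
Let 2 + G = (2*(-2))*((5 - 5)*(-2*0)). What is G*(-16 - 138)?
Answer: 308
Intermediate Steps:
G = -2 (G = -2 + (2*(-2))*((5 - 5)*(-2*0)) = -2 - 0*0 = -2 - 4*0 = -2 + 0 = -2)
G*(-16 - 138) = -2*(-16 - 138) = -2*(-154) = 308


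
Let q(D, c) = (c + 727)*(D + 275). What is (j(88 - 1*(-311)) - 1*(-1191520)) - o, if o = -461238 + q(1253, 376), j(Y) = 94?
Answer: -32532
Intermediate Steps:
q(D, c) = (275 + D)*(727 + c) (q(D, c) = (727 + c)*(275 + D) = (275 + D)*(727 + c))
o = 1224146 (o = -461238 + (199925 + 275*376 + 727*1253 + 1253*376) = -461238 + (199925 + 103400 + 910931 + 471128) = -461238 + 1685384 = 1224146)
(j(88 - 1*(-311)) - 1*(-1191520)) - o = (94 - 1*(-1191520)) - 1*1224146 = (94 + 1191520) - 1224146 = 1191614 - 1224146 = -32532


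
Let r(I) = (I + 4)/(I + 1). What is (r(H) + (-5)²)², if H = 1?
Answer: 3025/4 ≈ 756.25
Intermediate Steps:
r(I) = (4 + I)/(1 + I)
(r(H) + (-5)²)² = ((4 + 1)/(1 + 1) + (-5)²)² = (5/2 + 25)² = (55/2)² = 3025/4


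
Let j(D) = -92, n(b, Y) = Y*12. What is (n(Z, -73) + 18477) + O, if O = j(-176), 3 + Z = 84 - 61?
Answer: 17509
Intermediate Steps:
Z = 20 (Z = -3 + (84 - 61) = -3 + 23 = 20)
n(b, Y) = 12*Y
O = -92
(n(Z, -73) + 18477) + O = (12*(-73) + 18477) - 92 = (-876 + 18477) - 92 = 17601 - 92 = 17509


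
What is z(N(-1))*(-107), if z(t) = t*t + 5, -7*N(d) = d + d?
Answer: -26643/49 ≈ -543.73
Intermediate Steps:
N(d) = -2*d/7 (N(d) = -(d + d)/7 = -2*d/7)
z(t) = 5 + t**2 (z(t) = t**2 + 5 = 5 + t**2)
z(N(-1))*(-107) = (5 + (-2/7*(-1))**2)*(-107) = (5 + (2/7)**2)*(-107) = (5 + 4/49)*(-107) = (249/49)*(-107) = -26643/49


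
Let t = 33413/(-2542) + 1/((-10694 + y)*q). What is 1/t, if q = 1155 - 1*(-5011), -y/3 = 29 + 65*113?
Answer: -257178532576/3380450948935 ≈ -0.076078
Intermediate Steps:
y = -22122 (y = -3*(29 + 65*113) = -3*(29 + 7345) = -3*7374 = -22122)
q = 6166 (q = 1155 + 5011 = 6166)
t = -3380450948935/257178532576 (t = 33413/(-2542) + 1/(-10694 - 22122*6166) = 33413*(-1/2542) + (1/6166)/(-32816) = -33413/2542 - 1/32816*1/6166 = -33413/2542 - 1/202343456 = -3380450948935/257178532576 ≈ -13.144)
1/t = 1/(-3380450948935/257178532576) = -257178532576/3380450948935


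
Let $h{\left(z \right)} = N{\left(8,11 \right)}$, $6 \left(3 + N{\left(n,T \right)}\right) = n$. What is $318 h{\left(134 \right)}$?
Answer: $-530$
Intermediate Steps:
$N{\left(n,T \right)} = -3 + \frac{n}{6}$
$h{\left(z \right)} = - \frac{5}{3}$ ($h{\left(z \right)} = -3 + \frac{1}{6} \cdot 8 = -3 + \frac{4}{3} = - \frac{5}{3}$)
$318 h{\left(134 \right)} = 318 \left(- \frac{5}{3}\right) = -530$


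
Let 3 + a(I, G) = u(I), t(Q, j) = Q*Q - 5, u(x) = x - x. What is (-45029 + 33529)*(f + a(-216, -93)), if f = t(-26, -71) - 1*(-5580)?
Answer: -71852000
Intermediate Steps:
u(x) = 0
t(Q, j) = -5 + Q² (t(Q, j) = Q² - 5 = -5 + Q²)
a(I, G) = -3 (a(I, G) = -3 + 0 = -3)
f = 6251 (f = (-5 + (-26)²) - 1*(-5580) = (-5 + 676) + 5580 = 671 + 5580 = 6251)
(-45029 + 33529)*(f + a(-216, -93)) = (-45029 + 33529)*(6251 - 3) = -11500*6248 = -71852000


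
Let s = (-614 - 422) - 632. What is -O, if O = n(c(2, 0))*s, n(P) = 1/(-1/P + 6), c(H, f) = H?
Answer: 3336/11 ≈ 303.27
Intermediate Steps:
s = -1668 (s = -1036 - 632 = -1668)
n(P) = 1/(6 - 1/P)
O = -3336/11 (O = (2/(-1 + 6*2))*(-1668) = (2/(-1 + 12))*(-1668) = (2/11)*(-1668) = -3336/11 ≈ -303.27)
-O = -1*(-3336/11) = 3336/11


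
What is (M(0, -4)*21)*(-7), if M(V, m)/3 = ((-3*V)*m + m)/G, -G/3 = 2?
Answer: -294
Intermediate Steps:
G = -6 (G = -3*2 = -6)
M(V, m) = -m/2 + 3*V*m/2 (M(V, m) = 3*(((-3*V)*m + m)/(-6)) = 3*((-3*V*m + m)*(-⅙)) = 3*((m - 3*V*m)*(-⅙)) = 3*(-m/6 + V*m/2) = -m/2 + 3*V*m/2)
(M(0, -4)*21)*(-7) = (((½)*(-4)*(-1 + 3*0))*21)*(-7) = (((½)*(-4)*(-1 + 0))*21)*(-7) = (((½)*(-4)*(-1))*21)*(-7) = (2*21)*(-7) = 42*(-7) = -294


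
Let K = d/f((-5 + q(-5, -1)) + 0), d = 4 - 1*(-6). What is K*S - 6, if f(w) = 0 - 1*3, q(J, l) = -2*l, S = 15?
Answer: -56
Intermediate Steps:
f(w) = -3 (f(w) = 0 - 3 = -3)
d = 10 (d = 4 + 6 = 10)
K = -10/3 (K = 10/(-3) = 10*(-1/3) = -10/3 ≈ -3.3333)
K*S - 6 = -10/3*15 - 6 = -50 - 6 = -56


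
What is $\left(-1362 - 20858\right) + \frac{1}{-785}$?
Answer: $- \frac{17442701}{785} \approx -22220.0$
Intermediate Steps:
$\left(-1362 - 20858\right) + \frac{1}{-785} = -22220 - \frac{1}{785} = - \frac{17442701}{785}$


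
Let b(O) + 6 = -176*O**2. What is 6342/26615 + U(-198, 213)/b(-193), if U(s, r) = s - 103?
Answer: 1663403399/6979336618 ≈ 0.23833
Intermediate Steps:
U(s, r) = -103 + s
b(O) = -6 - 176*O**2
6342/26615 + U(-198, 213)/b(-193) = 6342/26615 + (-103 - 198)/(-6 - 176*(-193)**2) = 6342*(1/26615) - 301/(-6 - 176*37249) = 6342/26615 - 301/(-6 - 6555824) = 6342/26615 - 301/(-6555830) = 6342/26615 - 301*(-1/6555830) = 6342/26615 + 301/6555830 = 1663403399/6979336618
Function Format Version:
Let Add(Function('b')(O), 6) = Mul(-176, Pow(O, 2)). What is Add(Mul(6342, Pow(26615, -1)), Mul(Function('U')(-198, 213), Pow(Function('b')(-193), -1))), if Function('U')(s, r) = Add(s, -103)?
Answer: Rational(1663403399, 6979336618) ≈ 0.23833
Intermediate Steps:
Function('U')(s, r) = Add(-103, s)
Function('b')(O) = Add(-6, Mul(-176, Pow(O, 2)))
Add(Mul(6342, Pow(26615, -1)), Mul(Function('U')(-198, 213), Pow(Function('b')(-193), -1))) = Add(Mul(6342, Pow(26615, -1)), Mul(Add(-103, -198), Pow(Add(-6, Mul(-176, Pow(-193, 2))), -1))) = Add(Mul(6342, Rational(1, 26615)), Mul(-301, Pow(Add(-6, Mul(-176, 37249)), -1))) = Add(Rational(6342, 26615), Mul(-301, Pow(Add(-6, -6555824), -1))) = Add(Rational(6342, 26615), Mul(-301, Pow(-6555830, -1))) = Add(Rational(6342, 26615), Mul(-301, Rational(-1, 6555830))) = Add(Rational(6342, 26615), Rational(301, 6555830)) = Rational(1663403399, 6979336618)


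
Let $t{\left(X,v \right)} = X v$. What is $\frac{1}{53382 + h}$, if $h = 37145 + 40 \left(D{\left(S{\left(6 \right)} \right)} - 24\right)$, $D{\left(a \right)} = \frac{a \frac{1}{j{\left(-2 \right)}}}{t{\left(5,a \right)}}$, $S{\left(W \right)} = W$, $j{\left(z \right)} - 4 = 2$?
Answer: $\frac{3}{268705} \approx 1.1165 \cdot 10^{-5}$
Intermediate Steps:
$j{\left(z \right)} = 6$ ($j{\left(z \right)} = 4 + 2 = 6$)
$D{\left(a \right)} = \frac{1}{30}$ ($D{\left(a \right)} = \frac{a \frac{1}{6}}{5 a} = a \frac{1}{6} \frac{1}{5 a} = \frac{a}{6} \frac{1}{5 a} = \frac{1}{30}$)
$h = \frac{108559}{3}$ ($h = 37145 + 40 \left(\frac{1}{30} - 24\right) = 37145 + 40 \left(- \frac{719}{30}\right) = 37145 - \frac{2876}{3} = \frac{108559}{3} \approx 36186.0$)
$\frac{1}{53382 + h} = \frac{1}{53382 + \frac{108559}{3}} = \frac{1}{\frac{268705}{3}} = \frac{3}{268705}$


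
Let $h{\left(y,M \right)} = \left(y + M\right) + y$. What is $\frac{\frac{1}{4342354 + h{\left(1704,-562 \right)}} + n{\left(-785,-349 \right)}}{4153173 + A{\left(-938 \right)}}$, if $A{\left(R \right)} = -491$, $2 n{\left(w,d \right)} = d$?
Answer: $- \frac{758237399}{18044233826400} \approx -4.2021 \cdot 10^{-5}$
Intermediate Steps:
$n{\left(w,d \right)} = \frac{d}{2}$
$h{\left(y,M \right)} = M + 2 y$ ($h{\left(y,M \right)} = \left(M + y\right) + y = M + 2 y$)
$\frac{\frac{1}{4342354 + h{\left(1704,-562 \right)}} + n{\left(-785,-349 \right)}}{4153173 + A{\left(-938 \right)}} = \frac{\frac{1}{4342354 + \left(-562 + 2 \cdot 1704\right)} + \frac{1}{2} \left(-349\right)}{4153173 - 491} = \frac{\frac{1}{4342354 + \left(-562 + 3408\right)} - \frac{349}{2}}{4152682} = \left(\frac{1}{4342354 + 2846} - \frac{349}{2}\right) \frac{1}{4152682} = \left(\frac{1}{4345200} - \frac{349}{2}\right) \frac{1}{4152682} = \left(- \frac{758237399}{4345200}\right) \frac{1}{4152682} = - \frac{758237399}{18044233826400}$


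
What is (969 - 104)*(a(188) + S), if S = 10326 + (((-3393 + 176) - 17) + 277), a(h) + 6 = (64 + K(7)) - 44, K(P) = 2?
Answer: 6388025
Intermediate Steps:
a(h) = 16 (a(h) = -6 + ((64 + 2) - 44) = -6 + (66 - 44) = -6 + 22 = 16)
S = 7369 (S = 10326 + ((-3217 - 17) + 277) = 10326 + (-3234 + 277) = 10326 - 2957 = 7369)
(969 - 104)*(a(188) + S) = (969 - 104)*(16 + 7369) = 865*7385 = 6388025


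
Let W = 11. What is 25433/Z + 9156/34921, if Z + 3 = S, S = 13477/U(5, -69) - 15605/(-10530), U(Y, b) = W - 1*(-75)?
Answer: 40278691703427/245386549505 ≈ 164.14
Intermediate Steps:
U(Y, b) = 86 (U(Y, b) = 11 - 1*(-75) = 11 + 75 = 86)
S = 7162742/45279 (S = 13477/86 - 15605/(-10530) = 13477*(1/86) - 15605*(-1/10530) = 13477/86 + 3121/2106 = 7162742/45279 ≈ 158.19)
Z = 7026905/45279 (Z = -3 + 7162742/45279 = 7026905/45279 ≈ 155.19)
25433/Z + 9156/34921 = 25433/(7026905/45279) + 9156/34921 = 25433*(45279/7026905) + 9156*(1/34921) = 1151580807/7026905 + 9156/34921 = 40278691703427/245386549505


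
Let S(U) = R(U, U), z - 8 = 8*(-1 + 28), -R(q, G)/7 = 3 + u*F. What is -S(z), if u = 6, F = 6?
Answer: 273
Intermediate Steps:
R(q, G) = -273 (R(q, G) = -7*(3 + 6*6) = -7*(3 + 36) = -7*39 = -273)
z = 224 (z = 8 + 8*(-1 + 28) = 8 + 8*27 = 8 + 216 = 224)
S(U) = -273
-S(z) = -1*(-273) = 273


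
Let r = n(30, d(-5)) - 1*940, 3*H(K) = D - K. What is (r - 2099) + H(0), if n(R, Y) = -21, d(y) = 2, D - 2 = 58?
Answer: -3040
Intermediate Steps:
D = 60 (D = 2 + 58 = 60)
H(K) = 20 - K/3 (H(K) = (60 - K)/3 = 20 - K/3)
r = -961 (r = -21 - 1*940 = -21 - 940 = -961)
(r - 2099) + H(0) = (-961 - 2099) + (20 - ⅓*0) = -3060 + (20 + 0) = -3060 + 20 = -3040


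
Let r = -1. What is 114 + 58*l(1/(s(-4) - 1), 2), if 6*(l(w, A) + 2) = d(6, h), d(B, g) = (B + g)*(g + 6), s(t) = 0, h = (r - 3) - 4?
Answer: 110/3 ≈ 36.667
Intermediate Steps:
h = -8 (h = (-1 - 3) - 4 = -4 - 4 = -8)
d(B, g) = (6 + g)*(B + g) (d(B, g) = (B + g)*(6 + g) = (6 + g)*(B + g))
l(w, A) = -4/3 (l(w, A) = -2 + ((-8)² + 6*6 + 6*(-8) + 6*(-8))/6 = -2 + (64 + 36 - 48 - 48)/6 = -2 + (⅙)*4 = -2 + ⅔ = -4/3)
114 + 58*l(1/(s(-4) - 1), 2) = 114 + 58*(-4/3) = 114 - 232/3 = 110/3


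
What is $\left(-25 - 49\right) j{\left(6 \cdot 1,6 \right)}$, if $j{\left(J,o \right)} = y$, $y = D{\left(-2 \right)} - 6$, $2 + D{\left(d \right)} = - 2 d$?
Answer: $296$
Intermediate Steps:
$D{\left(d \right)} = -2 - 2 d$
$y = -4$ ($y = \left(-2 - -4\right) - 6 = \left(-2 + 4\right) - 6 = 2 - 6 = -4$)
$j{\left(J,o \right)} = -4$
$\left(-25 - 49\right) j{\left(6 \cdot 1,6 \right)} = \left(-25 - 49\right) \left(-4\right) = \left(-74\right) \left(-4\right) = 296$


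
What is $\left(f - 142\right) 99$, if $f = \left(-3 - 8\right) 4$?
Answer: $-18414$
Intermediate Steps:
$f = -44$ ($f = \left(-3 - 8\right) 4 = \left(-11\right) 4 = -44$)
$\left(f - 142\right) 99 = \left(-44 - 142\right) 99 = \left(-186\right) 99 = -18414$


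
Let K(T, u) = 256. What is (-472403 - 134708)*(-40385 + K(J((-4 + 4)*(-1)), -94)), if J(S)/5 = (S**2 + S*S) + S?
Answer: 24362757319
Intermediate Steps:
J(S) = 5*S + 10*S**2 (J(S) = 5*((S**2 + S*S) + S) = 5*((S**2 + S**2) + S) = 5*(2*S**2 + S) = 5*(S + 2*S**2) = 5*S + 10*S**2)
(-472403 - 134708)*(-40385 + K(J((-4 + 4)*(-1)), -94)) = (-472403 - 134708)*(-40385 + 256) = -607111*(-40129) = 24362757319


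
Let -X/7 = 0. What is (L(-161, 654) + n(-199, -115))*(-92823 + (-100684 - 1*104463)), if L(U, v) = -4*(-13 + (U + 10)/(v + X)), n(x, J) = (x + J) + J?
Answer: 36643456690/327 ≈ 1.1206e+8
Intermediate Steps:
X = 0 (X = -7*0 = 0)
n(x, J) = x + 2*J (n(x, J) = (J + x) + J = x + 2*J)
L(U, v) = 52 - 4*(10 + U)/v (L(U, v) = -4*(-13 + (U + 10)/(v + 0)) = -4*(-13 + (10 + U)/v) = 52 - 4*(10 + U)/v)
(L(-161, 654) + n(-199, -115))*(-92823 + (-100684 - 1*104463)) = (4*(-10 - 1*(-161) + 13*654)/654 + (-199 + 2*(-115)))*(-92823 + (-100684 - 1*104463)) = (4*(1/654)*(-10 + 161 + 8502) + (-199 - 230))*(-92823 + (-100684 - 104463)) = (4*(1/654)*8653 - 429)*(-92823 - 205147) = (17306/327 - 429)*(-297970) = -122977/327*(-297970) = 36643456690/327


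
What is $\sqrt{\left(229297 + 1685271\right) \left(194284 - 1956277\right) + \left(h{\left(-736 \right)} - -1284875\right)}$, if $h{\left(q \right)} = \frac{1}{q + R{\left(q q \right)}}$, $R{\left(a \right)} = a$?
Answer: $\frac{i \sqrt{1259183584536065696910}}{19320} \approx 1.8367 \cdot 10^{6} i$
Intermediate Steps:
$h{\left(q \right)} = \frac{1}{q + q^{2}}$ ($h{\left(q \right)} = \frac{1}{q + q q} = \frac{1}{q + q^{2}}$)
$\sqrt{\left(229297 + 1685271\right) \left(194284 - 1956277\right) + \left(h{\left(-736 \right)} - -1284875\right)} = \sqrt{\left(229297 + 1685271\right) \left(194284 - 1956277\right) + \left(\frac{1}{\left(-736\right) \left(1 - 736\right)} - -1284875\right)} = \sqrt{1914568 \left(-1761993\right) + \left(- \frac{1}{736 \left(-735\right)} + 1284875\right)} = \sqrt{-3373455414024 + \left(\left(- \frac{1}{736}\right) \left(- \frac{1}{735}\right) + 1284875\right)} = \sqrt{-3373455414024 + \left(\frac{1}{540960} + 1284875\right)} = \sqrt{-3373455414024 + \frac{695065980001}{540960}} = \sqrt{- \frac{1824903745704443039}{540960}} = \frac{i \sqrt{1259183584536065696910}}{19320}$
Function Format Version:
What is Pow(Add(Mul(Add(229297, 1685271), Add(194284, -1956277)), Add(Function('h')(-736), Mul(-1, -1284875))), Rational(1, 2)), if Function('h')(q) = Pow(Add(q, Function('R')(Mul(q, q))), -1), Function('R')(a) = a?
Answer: Mul(Rational(1, 19320), I, Pow(1259183584536065696910, Rational(1, 2))) ≈ Mul(1.8367e+6, I)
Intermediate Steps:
Function('h')(q) = Pow(Add(q, Pow(q, 2)), -1) (Function('h')(q) = Pow(Add(q, Mul(q, q)), -1) = Pow(Add(q, Pow(q, 2)), -1))
Pow(Add(Mul(Add(229297, 1685271), Add(194284, -1956277)), Add(Function('h')(-736), Mul(-1, -1284875))), Rational(1, 2)) = Pow(Add(Mul(Add(229297, 1685271), Add(194284, -1956277)), Add(Mul(Pow(-736, -1), Pow(Add(1, -736), -1)), Mul(-1, -1284875))), Rational(1, 2)) = Pow(Add(Mul(1914568, -1761993), Add(Mul(Rational(-1, 736), Pow(-735, -1)), 1284875)), Rational(1, 2)) = Pow(Add(-3373455414024, Add(Mul(Rational(-1, 736), Rational(-1, 735)), 1284875)), Rational(1, 2)) = Pow(Add(-3373455414024, Add(Rational(1, 540960), 1284875)), Rational(1, 2)) = Pow(Add(-3373455414024, Rational(695065980001, 540960)), Rational(1, 2)) = Pow(Rational(-1824903745704443039, 540960), Rational(1, 2)) = Mul(Rational(1, 19320), I, Pow(1259183584536065696910, Rational(1, 2)))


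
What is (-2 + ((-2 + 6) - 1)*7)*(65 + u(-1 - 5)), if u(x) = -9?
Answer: 1064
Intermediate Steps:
(-2 + ((-2 + 6) - 1)*7)*(65 + u(-1 - 5)) = (-2 + ((-2 + 6) - 1)*7)*(65 - 9) = (-2 + (4 - 1)*7)*56 = (-2 + 3*7)*56 = (-2 + 21)*56 = 19*56 = 1064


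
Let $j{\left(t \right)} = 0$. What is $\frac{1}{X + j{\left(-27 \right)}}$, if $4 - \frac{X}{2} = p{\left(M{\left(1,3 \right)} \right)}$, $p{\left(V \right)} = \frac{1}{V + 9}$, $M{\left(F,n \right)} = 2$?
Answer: $\frac{11}{86} \approx 0.12791$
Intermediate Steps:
$p{\left(V \right)} = \frac{1}{9 + V}$
$X = \frac{86}{11}$ ($X = 8 - \frac{2}{9 + 2} = 8 - \frac{2}{11} = \frac{86}{11} \approx 7.8182$)
$\frac{1}{X + j{\left(-27 \right)}} = \frac{1}{\frac{86}{11} + 0} = \frac{1}{\frac{86}{11}} = \frac{11}{86}$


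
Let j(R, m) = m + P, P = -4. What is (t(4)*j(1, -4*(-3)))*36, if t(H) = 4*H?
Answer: 4608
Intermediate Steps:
j(R, m) = -4 + m (j(R, m) = m - 4 = -4 + m)
(t(4)*j(1, -4*(-3)))*36 = ((4*4)*(-4 - 4*(-3)))*36 = (16*(-4 + 12))*36 = (16*8)*36 = 128*36 = 4608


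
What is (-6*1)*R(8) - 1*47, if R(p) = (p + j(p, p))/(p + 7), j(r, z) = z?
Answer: -267/5 ≈ -53.400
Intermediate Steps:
R(p) = 2*p/(7 + p) (R(p) = (p + p)/(p + 7) = (2*p)/(7 + p) = 2*p/(7 + p))
(-6*1)*R(8) - 1*47 = (-6*1)*(2*8/(7 + 8)) - 1*47 = -12*8/15 - 47 = -6*16/15 - 47 = -32/5 - 47 = -267/5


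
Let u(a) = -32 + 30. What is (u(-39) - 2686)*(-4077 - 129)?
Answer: 11305728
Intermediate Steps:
u(a) = -2
(u(-39) - 2686)*(-4077 - 129) = (-2 - 2686)*(-4077 - 129) = -2688*(-4206) = 11305728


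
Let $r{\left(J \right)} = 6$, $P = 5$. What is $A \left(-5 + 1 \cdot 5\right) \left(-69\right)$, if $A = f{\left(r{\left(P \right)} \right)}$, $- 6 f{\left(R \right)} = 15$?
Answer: $0$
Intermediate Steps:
$f{\left(R \right)} = - \frac{5}{2}$ ($f{\left(R \right)} = \left(- \frac{1}{6}\right) 15 = - \frac{5}{2}$)
$A = - \frac{5}{2} \approx -2.5$
$A \left(-5 + 1 \cdot 5\right) \left(-69\right) = - \frac{5 \left(-5 + 1 \cdot 5\right)}{2} \left(-69\right) = - \frac{5 \left(-5 + 5\right)}{2} \left(-69\right) = \left(- \frac{5}{2}\right) 0 \left(-69\right) = 0 \left(-69\right) = 0$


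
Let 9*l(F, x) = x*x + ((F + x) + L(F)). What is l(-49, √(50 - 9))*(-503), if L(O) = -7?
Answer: 2515/3 - 503*√41/9 ≈ 480.47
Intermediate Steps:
l(F, x) = -7/9 + F/9 + x/9 + x²/9 (l(F, x) = (x*x + ((F + x) - 7))/9 = (x² + (-7 + F + x))/9 = (-7 + F + x + x²)/9 = -7/9 + F/9 + x/9 + x²/9)
l(-49, √(50 - 9))*(-503) = (-7/9 + (⅑)*(-49) + √(50 - 9)/9 + (√(50 - 9))²/9)*(-503) = (-7/9 - 49/9 + √41/9 + (√41)²/9)*(-503) = (-7/9 - 49/9 + √41/9 + (⅑)*41)*(-503) = (-7/9 - 49/9 + √41/9 + 41/9)*(-503) = (-5/3 + √41/9)*(-503) = 2515/3 - 503*√41/9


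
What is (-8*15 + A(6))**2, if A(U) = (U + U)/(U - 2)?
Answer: 13689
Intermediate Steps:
A(U) = 2*U/(-2 + U) (A(U) = (2*U)/(-2 + U) = 2*U/(-2 + U))
(-8*15 + A(6))**2 = (-8*15 + 2*6/(-2 + 6))**2 = (-120 + 2*6/4)**2 = (-120 + 2*6*(1/4))**2 = (-120 + 3)**2 = (-117)**2 = 13689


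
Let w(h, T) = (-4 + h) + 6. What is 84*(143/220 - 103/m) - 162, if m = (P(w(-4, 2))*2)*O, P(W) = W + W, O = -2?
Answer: -12963/20 ≈ -648.15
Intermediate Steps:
w(h, T) = 2 + h
P(W) = 2*W
m = 16 (m = ((2*(2 - 4))*2)*(-2) = ((2*(-2))*2)*(-2) = -4*2*(-2) = -8*(-2) = 16)
84*(143/220 - 103/m) - 162 = 84*(143/220 - 103/16) - 162 = 84*(143*(1/220) - 103*1/16) - 162 = 84*(13/20 - 103/16) - 162 = 84*(-463/80) - 162 = -9723/20 - 162 = -12963/20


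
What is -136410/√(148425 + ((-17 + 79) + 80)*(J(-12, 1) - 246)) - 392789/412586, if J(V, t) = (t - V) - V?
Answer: -392789/412586 - 136410*√117043/117043 ≈ -399.68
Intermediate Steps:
J(V, t) = t - 2*V
-136410/√(148425 + ((-17 + 79) + 80)*(J(-12, 1) - 246)) - 392789/412586 = -136410/√(148425 + ((-17 + 79) + 80)*((1 - 2*(-12)) - 246)) - 392789/412586 = -136410/√(148425 + (62 + 80)*((1 + 24) - 246)) - 392789*1/412586 = -136410/√(148425 + 142*(25 - 246)) - 392789/412586 = -136410/√(148425 + 142*(-221)) - 392789/412586 = -136410/√(148425 - 31382) - 392789/412586 = -136410*√117043/117043 - 392789/412586 = -392789/412586 - 136410*√117043/117043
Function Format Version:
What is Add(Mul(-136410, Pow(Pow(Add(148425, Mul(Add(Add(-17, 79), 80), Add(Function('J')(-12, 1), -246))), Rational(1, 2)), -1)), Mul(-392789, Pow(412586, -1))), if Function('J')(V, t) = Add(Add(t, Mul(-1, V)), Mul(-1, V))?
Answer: Add(Rational(-392789, 412586), Mul(Rational(-136410, 117043), Pow(117043, Rational(1, 2)))) ≈ -399.68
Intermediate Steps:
Function('J')(V, t) = Add(t, Mul(-2, V))
Add(Mul(-136410, Pow(Pow(Add(148425, Mul(Add(Add(-17, 79), 80), Add(Function('J')(-12, 1), -246))), Rational(1, 2)), -1)), Mul(-392789, Pow(412586, -1))) = Add(Mul(-136410, Pow(Pow(Add(148425, Mul(Add(Add(-17, 79), 80), Add(Add(1, Mul(-2, -12)), -246))), Rational(1, 2)), -1)), Mul(-392789, Pow(412586, -1))) = Add(Mul(-136410, Pow(Pow(Add(148425, Mul(Add(62, 80), Add(Add(1, 24), -246))), Rational(1, 2)), -1)), Mul(-392789, Rational(1, 412586))) = Add(Mul(-136410, Pow(Pow(Add(148425, Mul(142, Add(25, -246))), Rational(1, 2)), -1)), Rational(-392789, 412586)) = Add(Mul(-136410, Pow(Pow(Add(148425, Mul(142, -221)), Rational(1, 2)), -1)), Rational(-392789, 412586)) = Add(Mul(-136410, Pow(Pow(Add(148425, -31382), Rational(1, 2)), -1)), Rational(-392789, 412586)) = Add(Mul(-136410, Pow(Pow(117043, Rational(1, 2)), -1)), Rational(-392789, 412586)) = Add(Mul(-136410, Mul(Rational(1, 117043), Pow(117043, Rational(1, 2)))), Rational(-392789, 412586)) = Add(Mul(Rational(-136410, 117043), Pow(117043, Rational(1, 2))), Rational(-392789, 412586)) = Add(Rational(-392789, 412586), Mul(Rational(-136410, 117043), Pow(117043, Rational(1, 2))))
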